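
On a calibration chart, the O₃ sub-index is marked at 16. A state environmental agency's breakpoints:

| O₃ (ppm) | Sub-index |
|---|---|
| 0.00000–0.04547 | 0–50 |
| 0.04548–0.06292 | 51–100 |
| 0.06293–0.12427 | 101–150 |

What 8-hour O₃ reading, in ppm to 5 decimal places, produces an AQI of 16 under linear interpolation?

0.01455

AQI 16 lies in the 0–50 band, which corresponds to 0.00000–0.04547 ppm.
C = 0.00000 + (16−0)×(0.04547−0.00000)/(50−0) = 0.00000 + 16×0.04547/50 ≈ 0.0145504 ppm → 0.01455 ppm to 5 dp.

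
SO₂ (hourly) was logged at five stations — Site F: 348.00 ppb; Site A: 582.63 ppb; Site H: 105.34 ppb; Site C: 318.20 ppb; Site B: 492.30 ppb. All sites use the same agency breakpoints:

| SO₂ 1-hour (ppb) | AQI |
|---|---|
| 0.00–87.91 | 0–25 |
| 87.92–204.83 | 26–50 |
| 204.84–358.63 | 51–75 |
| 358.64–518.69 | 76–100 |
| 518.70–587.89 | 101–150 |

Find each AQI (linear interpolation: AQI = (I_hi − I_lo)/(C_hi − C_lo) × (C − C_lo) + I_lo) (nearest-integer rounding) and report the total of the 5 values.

414

Site F: 348.00 ∈ [204.84, 358.63] ↔ index [51, 75].
51 + (348.00−204.84)·(75−51)/(358.63−204.84) = 51 + 143.16·24/153.79 ≈ 73.34, so AQI = 73.
Site A: row 518.70–587.89 (AQI 101–150). (150−101)·(582.63−518.70)/(587.89−518.70) + 101 = 49·63.93/69.19 + 101 ≈ 146.27 → 146.
Site H: 105.34 lies in 87.92–204.83, so I_lo=26, I_hi=50, C_lo=87.92, C_hi=204.83.
(50−26)/(204.83−87.92) × (105.34−87.92) + 26 = 24/116.91 × 17.42 + 26 ≈ 29.58 → 30.
Site C: row 204.84–358.63 (AQI 51–75). (75−51)·(318.20−204.84)/(358.63−204.84) + 51 = 24·113.36/153.79 + 51 ≈ 68.69 → 69.
Site B 492.30: bracket 358.64–518.69 → index 76–100; slope 24/160.05, offset 133.66.
AQI = 76 + 24/160.05·133.66 ≈ 96.04 ⇒ 96.
AQIs: Site F=73, Site A=146, Site H=30, Site C=69, Site B=96. Sum = 73 + 146 + 30 + 69 + 96 = 414.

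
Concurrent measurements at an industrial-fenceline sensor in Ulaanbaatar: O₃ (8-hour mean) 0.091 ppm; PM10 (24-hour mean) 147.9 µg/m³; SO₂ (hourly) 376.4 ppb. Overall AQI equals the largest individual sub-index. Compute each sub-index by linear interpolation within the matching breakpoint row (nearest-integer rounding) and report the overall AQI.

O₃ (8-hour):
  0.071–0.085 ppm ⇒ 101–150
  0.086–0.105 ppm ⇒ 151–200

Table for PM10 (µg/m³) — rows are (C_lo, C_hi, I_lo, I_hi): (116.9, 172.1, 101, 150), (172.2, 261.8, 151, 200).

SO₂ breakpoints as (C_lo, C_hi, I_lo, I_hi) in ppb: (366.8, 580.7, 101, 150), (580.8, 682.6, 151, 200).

O₃ 0.091: bracket 0.086–0.105 → index 151–200; slope 49/0.019, offset 0.005.
AQI = 151 + 49/0.019·0.005 ≈ 163.89 ⇒ 164.
PM10: 147.9 lies in 116.9–172.1, so I_lo=101, I_hi=150, C_lo=116.9, C_hi=172.1.
(150−101)/(172.1−116.9) × (147.9−116.9) + 101 = 49/55.2 × 31.0 + 101 ≈ 128.52 → 129.
SO₂: 376.4 lies in 366.8–580.7, so I_lo=101, I_hi=150, C_lo=366.8, C_hi=580.7.
(150−101)/(580.7−366.8) × (376.4−366.8) + 101 = 49/213.9 × 9.6 + 101 ≈ 103.20 → 103.
Sub-indices: O₃→164, PM10→129, SO₂→103. Overall AQI = max = 164; dominant pollutant is O₃.

164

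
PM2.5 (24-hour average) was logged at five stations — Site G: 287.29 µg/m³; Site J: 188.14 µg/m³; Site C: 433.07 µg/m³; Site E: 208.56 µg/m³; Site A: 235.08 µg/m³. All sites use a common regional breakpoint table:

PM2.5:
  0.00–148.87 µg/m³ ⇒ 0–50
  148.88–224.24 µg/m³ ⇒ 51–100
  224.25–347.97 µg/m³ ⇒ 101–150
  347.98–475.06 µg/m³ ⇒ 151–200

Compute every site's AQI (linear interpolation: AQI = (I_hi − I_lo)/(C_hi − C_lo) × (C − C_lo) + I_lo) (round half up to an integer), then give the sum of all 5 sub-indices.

582

Site G 287.29: bracket 224.25–347.97 → index 101–150; slope 49/123.72, offset 63.04.
AQI = 101 + 49/123.72·63.04 ≈ 125.97 ⇒ 126.
Site J: 188.14 lies in 148.88–224.24, so I_lo=51, I_hi=100, C_lo=148.88, C_hi=224.24.
(100−51)/(224.24−148.88) × (188.14−148.88) + 51 = 49/75.36 × 39.26 + 51 ≈ 76.53 → 77.
Site C: row 347.98–475.06 (AQI 151–200). (200−151)·(433.07−347.98)/(475.06−347.98) + 151 = 49·85.09/127.08 + 151 ≈ 183.81 → 184.
Site E 208.56: bracket 148.88–224.24 → index 51–100; slope 49/75.36, offset 59.68.
AQI = 51 + 49/75.36·59.68 ≈ 89.80 ⇒ 90.
Site A: row 224.25–347.97 (AQI 101–150). (150−101)·(235.08−224.25)/(347.97−224.25) + 101 = 49·10.83/123.72 + 101 ≈ 105.29 → 105.
AQIs: Site G=126, Site J=77, Site C=184, Site E=90, Site A=105. Sum = 126 + 77 + 184 + 90 + 105 = 582.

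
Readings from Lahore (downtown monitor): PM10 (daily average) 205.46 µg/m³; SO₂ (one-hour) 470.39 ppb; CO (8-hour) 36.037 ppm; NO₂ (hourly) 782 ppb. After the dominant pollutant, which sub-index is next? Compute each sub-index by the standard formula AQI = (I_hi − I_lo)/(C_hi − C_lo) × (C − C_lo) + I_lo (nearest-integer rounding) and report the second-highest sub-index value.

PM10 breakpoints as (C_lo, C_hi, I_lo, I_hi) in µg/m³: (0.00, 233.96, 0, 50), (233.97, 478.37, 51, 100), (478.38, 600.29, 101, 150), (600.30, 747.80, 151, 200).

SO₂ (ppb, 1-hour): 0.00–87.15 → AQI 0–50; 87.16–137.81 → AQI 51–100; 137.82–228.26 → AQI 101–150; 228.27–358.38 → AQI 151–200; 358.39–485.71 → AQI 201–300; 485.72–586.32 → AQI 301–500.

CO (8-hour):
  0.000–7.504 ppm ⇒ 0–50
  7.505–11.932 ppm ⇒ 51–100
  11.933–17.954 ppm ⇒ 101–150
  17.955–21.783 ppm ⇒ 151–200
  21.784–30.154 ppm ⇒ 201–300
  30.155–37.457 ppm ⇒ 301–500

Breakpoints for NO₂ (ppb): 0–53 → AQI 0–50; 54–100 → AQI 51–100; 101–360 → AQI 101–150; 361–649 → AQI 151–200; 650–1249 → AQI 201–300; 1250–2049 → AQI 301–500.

PM10: 205.46 lies in 0.00–233.96, so I_lo=0, I_hi=50, C_lo=0.00, C_hi=233.96.
(50−0)/(233.96−0.00) × (205.46−0.00) + 0 = 50/233.96 × 205.46 + 0 ≈ 43.91 → 44.
SO₂: 470.39 lies in 358.39–485.71, so I_lo=201, I_hi=300, C_lo=358.39, C_hi=485.71.
(300−201)/(485.71−358.39) × (470.39−358.39) + 201 = 99/127.32 × 112.00 + 201 ≈ 288.09 → 288.
CO: 36.037 lies in 30.155–37.457, so I_lo=301, I_hi=500, C_lo=30.155, C_hi=37.457.
(500−301)/(37.457−30.155) × (36.037−30.155) + 301 = 199/7.302 × 5.882 + 301 ≈ 461.30 → 461.
NO₂: 782 lies in 650–1249, so I_lo=201, I_hi=300, C_lo=650, C_hi=1249.
(300−201)/(1249−650) × (782−650) + 201 = 99/599 × 132 + 201 ≈ 222.82 → 223.
Sub-indices: PM10→44, SO₂→288, CO→461, NO₂→223. Ranked high→low: 461, 288, 223, 44. Second-highest sub-index = 288.

288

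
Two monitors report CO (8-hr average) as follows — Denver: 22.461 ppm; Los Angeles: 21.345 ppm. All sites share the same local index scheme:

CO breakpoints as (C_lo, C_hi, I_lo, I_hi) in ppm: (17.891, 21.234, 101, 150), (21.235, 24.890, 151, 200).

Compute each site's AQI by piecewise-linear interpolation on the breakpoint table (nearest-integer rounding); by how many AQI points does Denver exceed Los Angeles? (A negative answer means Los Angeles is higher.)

Denver 22.461: bracket 21.235–24.890 → index 151–200; slope 49/3.655, offset 1.226.
AQI = 151 + 49/3.655·1.226 ≈ 167.44 ⇒ 167.
Los Angeles: row 21.235–24.890 (AQI 151–200). (200−151)·(21.345−21.235)/(24.890−21.235) + 151 = 49·0.110/3.655 + 151 ≈ 152.47 → 152.
AQIs: Denver=167, Los Angeles=152. Denver (167) − Los Angeles (152) = 15.

15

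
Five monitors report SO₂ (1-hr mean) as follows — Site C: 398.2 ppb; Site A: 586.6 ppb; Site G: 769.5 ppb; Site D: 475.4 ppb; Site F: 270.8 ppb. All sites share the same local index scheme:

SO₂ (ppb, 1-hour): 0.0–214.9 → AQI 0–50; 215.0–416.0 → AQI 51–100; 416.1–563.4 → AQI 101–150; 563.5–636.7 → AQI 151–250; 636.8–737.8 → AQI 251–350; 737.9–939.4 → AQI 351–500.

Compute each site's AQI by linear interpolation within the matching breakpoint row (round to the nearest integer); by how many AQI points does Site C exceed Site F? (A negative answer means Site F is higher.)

Site C: 398.2 lies in 215.0–416.0, so I_lo=51, I_hi=100, C_lo=215.0, C_hi=416.0.
(100−51)/(416.0−215.0) × (398.2−215.0) + 51 = 49/201.0 × 183.2 + 51 ≈ 95.66 → 96.
Site A: 586.6 lies in 563.5–636.7, so I_lo=151, I_hi=250, C_lo=563.5, C_hi=636.7.
(250−151)/(636.7−563.5) × (586.6−563.5) + 151 = 99/73.2 × 23.1 + 151 ≈ 182.24 → 182.
Site G 769.5: bracket 737.9–939.4 → index 351–500; slope 149/201.5, offset 31.6.
AQI = 351 + 149/201.5·31.6 ≈ 374.37 ⇒ 374.
Site D: 475.4 ∈ [416.1, 563.4] ↔ index [101, 150].
101 + (475.4−416.1)·(150−101)/(563.4−416.1) = 101 + 59.3·49/147.3 ≈ 120.73, so AQI = 121.
Site F 270.8: bracket 215.0–416.0 → index 51–100; slope 49/201.0, offset 55.8.
AQI = 51 + 49/201.0·55.8 ≈ 64.60 ⇒ 65.
AQIs: Site C=96, Site A=182, Site G=374, Site D=121, Site F=65. Site C (96) − Site F (65) = 31.

31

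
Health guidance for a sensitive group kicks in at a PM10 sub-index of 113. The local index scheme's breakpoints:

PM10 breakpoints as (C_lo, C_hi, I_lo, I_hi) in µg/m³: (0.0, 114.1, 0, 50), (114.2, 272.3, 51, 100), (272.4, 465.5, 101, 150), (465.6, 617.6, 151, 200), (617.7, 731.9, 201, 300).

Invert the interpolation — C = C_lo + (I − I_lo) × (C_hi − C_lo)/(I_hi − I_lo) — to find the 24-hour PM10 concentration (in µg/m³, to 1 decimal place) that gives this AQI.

319.7

AQI 113 lies in the 101–150 band, which corresponds to 272.4–465.5 µg/m³.
C = 272.4 + (113−101)×(465.5−272.4)/(150−101) = 272.4 + 12×193.1/49 ≈ 319.690 µg/m³ → 319.7 µg/m³ to 1 dp.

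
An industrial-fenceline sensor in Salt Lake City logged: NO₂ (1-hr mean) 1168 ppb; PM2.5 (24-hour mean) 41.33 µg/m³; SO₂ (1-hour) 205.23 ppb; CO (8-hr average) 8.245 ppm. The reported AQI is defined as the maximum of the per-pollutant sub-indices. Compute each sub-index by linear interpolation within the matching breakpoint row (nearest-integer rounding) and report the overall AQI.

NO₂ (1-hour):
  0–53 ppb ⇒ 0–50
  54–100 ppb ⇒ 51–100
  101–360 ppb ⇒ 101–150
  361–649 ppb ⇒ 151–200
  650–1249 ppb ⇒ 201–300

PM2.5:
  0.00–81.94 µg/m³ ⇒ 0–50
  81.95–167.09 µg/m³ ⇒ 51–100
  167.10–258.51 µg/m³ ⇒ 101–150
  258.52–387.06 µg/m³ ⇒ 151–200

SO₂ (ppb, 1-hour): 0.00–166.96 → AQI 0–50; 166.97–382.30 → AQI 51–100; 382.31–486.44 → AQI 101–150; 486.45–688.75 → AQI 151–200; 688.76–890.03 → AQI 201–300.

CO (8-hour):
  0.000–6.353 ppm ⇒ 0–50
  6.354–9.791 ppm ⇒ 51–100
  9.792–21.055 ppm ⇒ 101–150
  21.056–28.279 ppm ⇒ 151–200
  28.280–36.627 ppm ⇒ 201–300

287

NO₂: row 650–1249 (AQI 201–300). (300−201)·(1168−650)/(1249−650) + 201 = 99·518/599 + 201 ≈ 286.61 → 287.
PM2.5: 41.33 ∈ [0.00, 81.94] ↔ index [0, 50].
0 + (41.33−0.00)·(50−0)/(81.94−0.00) = 0 + 41.33·50/81.94 ≈ 25.22, so AQI = 25.
SO₂: 205.23 ∈ [166.97, 382.30] ↔ index [51, 100].
51 + (205.23−166.97)·(100−51)/(382.30−166.97) = 51 + 38.26·49/215.33 ≈ 59.71, so AQI = 60.
CO: row 6.354–9.791 (AQI 51–100). (100−51)·(8.245−6.354)/(9.791−6.354) + 51 = 49·1.891/3.437 + 51 ≈ 77.96 → 78.
Sub-indices: NO₂→287, PM2.5→25, SO₂→60, CO→78. Overall AQI = max = 287; dominant pollutant is NO₂.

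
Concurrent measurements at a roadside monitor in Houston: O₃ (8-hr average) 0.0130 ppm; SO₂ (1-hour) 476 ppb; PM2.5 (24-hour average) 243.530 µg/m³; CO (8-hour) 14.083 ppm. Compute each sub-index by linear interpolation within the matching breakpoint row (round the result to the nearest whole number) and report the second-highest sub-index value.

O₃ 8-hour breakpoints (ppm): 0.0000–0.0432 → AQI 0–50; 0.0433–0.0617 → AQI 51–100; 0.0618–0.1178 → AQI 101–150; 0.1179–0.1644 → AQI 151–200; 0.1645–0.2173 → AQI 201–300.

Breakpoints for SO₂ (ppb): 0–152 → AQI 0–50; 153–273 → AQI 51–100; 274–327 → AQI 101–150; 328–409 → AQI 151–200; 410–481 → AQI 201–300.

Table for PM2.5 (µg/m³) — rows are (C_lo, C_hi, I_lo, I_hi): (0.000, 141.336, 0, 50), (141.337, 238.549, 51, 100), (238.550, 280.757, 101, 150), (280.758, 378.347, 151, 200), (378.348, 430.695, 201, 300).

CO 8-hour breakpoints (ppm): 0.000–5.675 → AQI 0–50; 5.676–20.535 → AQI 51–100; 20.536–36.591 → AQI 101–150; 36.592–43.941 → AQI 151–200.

107

O₃: 0.0130 lies in 0.0000–0.0432, so I_lo=0, I_hi=50, C_lo=0.0000, C_hi=0.0432.
(50−0)/(0.0432−0.0000) × (0.0130−0.0000) + 0 = 50/0.0432 × 0.0130 + 0 ≈ 15.05 → 15.
SO₂ 476: bracket 410–481 → index 201–300; slope 99/71, offset 66.
AQI = 201 + 99/71·66 ≈ 293.03 ⇒ 293.
PM2.5: row 238.550–280.757 (AQI 101–150). (150−101)·(243.530−238.550)/(280.757−238.550) + 101 = 49·4.980/42.207 + 101 ≈ 106.78 → 107.
CO: row 5.676–20.535 (AQI 51–100). (100−51)·(14.083−5.676)/(20.535−5.676) + 51 = 49·8.407/14.859 + 51 ≈ 78.72 → 79.
Sub-indices: O₃→15, SO₂→293, PM2.5→107, CO→79. Ranked high→low: 293, 107, 79, 15. Second-highest sub-index = 107.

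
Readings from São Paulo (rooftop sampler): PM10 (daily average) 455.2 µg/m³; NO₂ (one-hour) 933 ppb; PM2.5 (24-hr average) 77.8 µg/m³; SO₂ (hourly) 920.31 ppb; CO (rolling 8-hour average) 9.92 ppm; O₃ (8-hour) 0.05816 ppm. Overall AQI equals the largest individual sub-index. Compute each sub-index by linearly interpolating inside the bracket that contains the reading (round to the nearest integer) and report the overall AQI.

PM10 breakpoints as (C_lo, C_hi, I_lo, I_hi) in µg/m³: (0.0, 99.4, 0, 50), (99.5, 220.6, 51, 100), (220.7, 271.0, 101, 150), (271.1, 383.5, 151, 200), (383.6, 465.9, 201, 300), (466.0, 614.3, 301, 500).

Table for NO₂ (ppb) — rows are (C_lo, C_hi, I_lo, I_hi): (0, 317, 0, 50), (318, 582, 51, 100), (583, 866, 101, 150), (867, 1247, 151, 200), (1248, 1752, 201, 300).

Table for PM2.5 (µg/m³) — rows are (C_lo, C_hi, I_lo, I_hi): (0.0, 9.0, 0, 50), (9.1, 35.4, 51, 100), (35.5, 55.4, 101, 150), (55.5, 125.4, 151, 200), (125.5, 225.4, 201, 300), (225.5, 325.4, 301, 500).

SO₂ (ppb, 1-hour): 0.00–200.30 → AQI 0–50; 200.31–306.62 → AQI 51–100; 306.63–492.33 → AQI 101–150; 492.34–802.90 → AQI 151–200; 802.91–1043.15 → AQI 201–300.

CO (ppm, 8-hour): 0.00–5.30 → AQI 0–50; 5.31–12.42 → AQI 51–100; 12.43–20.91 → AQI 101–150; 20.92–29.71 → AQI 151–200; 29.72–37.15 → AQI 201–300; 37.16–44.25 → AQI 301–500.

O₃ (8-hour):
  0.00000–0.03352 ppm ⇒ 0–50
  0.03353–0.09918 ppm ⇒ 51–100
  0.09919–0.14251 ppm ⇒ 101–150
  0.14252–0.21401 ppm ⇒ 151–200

287

PM10 455.2: bracket 383.6–465.9 → index 201–300; slope 99/82.3, offset 71.6.
AQI = 201 + 99/82.3·71.6 ≈ 287.13 ⇒ 287.
NO₂: row 867–1247 (AQI 151–200). (200−151)·(933−867)/(1247−867) + 151 = 49·66/380 + 151 ≈ 159.51 → 160.
PM2.5: 77.8 ∈ [55.5, 125.4] ↔ index [151, 200].
151 + (77.8−55.5)·(200−151)/(125.4−55.5) = 151 + 22.3·49/69.9 ≈ 166.63, so AQI = 167.
SO₂: row 802.91–1043.15 (AQI 201–300). (300−201)·(920.31−802.91)/(1043.15−802.91) + 201 = 99·117.40/240.24 + 201 ≈ 249.38 → 249.
CO: 9.92 lies in 5.31–12.42, so I_lo=51, I_hi=100, C_lo=5.31, C_hi=12.42.
(100−51)/(12.42−5.31) × (9.92−5.31) + 51 = 49/7.11 × 4.61 + 51 ≈ 82.77 → 83.
O₃: row 0.03353–0.09918 (AQI 51–100). (100−51)·(0.05816−0.03353)/(0.09918−0.03353) + 51 = 49·0.02463/0.06565 + 51 ≈ 69.38 → 69.
Sub-indices: PM10→287, NO₂→160, PM2.5→167, SO₂→249, CO→83, O₃→69. Overall AQI = max = 287; dominant pollutant is PM10.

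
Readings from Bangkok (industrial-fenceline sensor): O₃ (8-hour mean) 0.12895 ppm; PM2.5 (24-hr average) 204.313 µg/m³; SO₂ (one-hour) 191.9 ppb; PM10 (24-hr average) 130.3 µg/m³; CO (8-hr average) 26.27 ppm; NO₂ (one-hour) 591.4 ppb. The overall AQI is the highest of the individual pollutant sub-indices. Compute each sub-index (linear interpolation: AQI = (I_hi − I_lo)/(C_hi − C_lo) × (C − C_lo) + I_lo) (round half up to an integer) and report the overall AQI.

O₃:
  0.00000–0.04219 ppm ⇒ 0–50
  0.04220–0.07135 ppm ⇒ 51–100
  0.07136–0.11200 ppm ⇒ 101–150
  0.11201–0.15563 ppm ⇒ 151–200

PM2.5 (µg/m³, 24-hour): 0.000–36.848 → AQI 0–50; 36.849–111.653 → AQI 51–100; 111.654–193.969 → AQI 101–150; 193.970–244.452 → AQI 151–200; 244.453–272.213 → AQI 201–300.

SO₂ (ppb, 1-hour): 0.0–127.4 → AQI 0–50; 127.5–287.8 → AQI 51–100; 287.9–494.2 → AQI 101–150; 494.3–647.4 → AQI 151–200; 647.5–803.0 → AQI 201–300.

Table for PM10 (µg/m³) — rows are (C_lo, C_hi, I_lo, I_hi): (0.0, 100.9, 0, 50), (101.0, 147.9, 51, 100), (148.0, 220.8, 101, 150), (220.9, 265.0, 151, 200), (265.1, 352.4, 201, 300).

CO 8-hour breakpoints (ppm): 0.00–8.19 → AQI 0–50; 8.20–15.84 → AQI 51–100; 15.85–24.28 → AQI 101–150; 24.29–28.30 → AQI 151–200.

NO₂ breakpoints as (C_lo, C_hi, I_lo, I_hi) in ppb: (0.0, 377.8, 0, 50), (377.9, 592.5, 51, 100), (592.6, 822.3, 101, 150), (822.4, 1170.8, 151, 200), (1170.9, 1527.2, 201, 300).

175

O₃: row 0.11201–0.15563 (AQI 151–200). (200−151)·(0.12895−0.11201)/(0.15563−0.11201) + 151 = 49·0.01694/0.04362 + 151 ≈ 170.03 → 170.
PM2.5 204.313: bracket 193.970–244.452 → index 151–200; slope 49/50.482, offset 10.343.
AQI = 151 + 49/50.482·10.343 ≈ 161.04 ⇒ 161.
SO₂: row 127.5–287.8 (AQI 51–100). (100−51)·(191.9−127.5)/(287.8−127.5) + 51 = 49·64.4/160.3 + 51 ≈ 70.69 → 71.
PM10: row 101.0–147.9 (AQI 51–100). (100−51)·(130.3−101.0)/(147.9−101.0) + 51 = 49·29.3/46.9 + 51 ≈ 81.61 → 82.
CO: 26.27 ∈ [24.29, 28.30] ↔ index [151, 200].
151 + (26.27−24.29)·(200−151)/(28.30−24.29) = 151 + 1.98·49/4.01 ≈ 175.19, so AQI = 175.
NO₂ 591.4: bracket 377.9–592.5 → index 51–100; slope 49/214.6, offset 213.5.
AQI = 51 + 49/214.6·213.5 ≈ 99.75 ⇒ 100.
Sub-indices: O₃→170, PM2.5→161, SO₂→71, PM10→82, CO→175, NO₂→100. Overall AQI = max = 175; dominant pollutant is CO.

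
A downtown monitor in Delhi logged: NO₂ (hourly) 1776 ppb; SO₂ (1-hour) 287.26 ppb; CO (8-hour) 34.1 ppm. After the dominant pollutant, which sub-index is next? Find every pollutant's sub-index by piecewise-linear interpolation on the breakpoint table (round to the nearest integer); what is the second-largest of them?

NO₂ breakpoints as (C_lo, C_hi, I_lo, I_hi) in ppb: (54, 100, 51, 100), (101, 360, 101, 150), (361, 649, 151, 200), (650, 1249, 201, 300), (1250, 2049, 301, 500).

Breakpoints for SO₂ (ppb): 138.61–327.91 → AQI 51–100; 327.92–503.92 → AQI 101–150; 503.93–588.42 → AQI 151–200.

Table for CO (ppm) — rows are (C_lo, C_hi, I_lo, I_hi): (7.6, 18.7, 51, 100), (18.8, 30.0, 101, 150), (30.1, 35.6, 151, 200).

NO₂: 1776 lies in 1250–2049, so I_lo=301, I_hi=500, C_lo=1250, C_hi=2049.
(500−301)/(2049−1250) × (1776−1250) + 301 = 199/799 × 526 + 301 ≈ 432.01 → 432.
SO₂: 287.26 lies in 138.61–327.91, so I_lo=51, I_hi=100, C_lo=138.61, C_hi=327.91.
(100−51)/(327.91−138.61) × (287.26−138.61) + 51 = 49/189.30 × 148.65 + 51 ≈ 89.48 → 89.
CO: 34.1 ∈ [30.1, 35.6] ↔ index [151, 200].
151 + (34.1−30.1)·(200−151)/(35.6−30.1) = 151 + 4.0·49/5.5 ≈ 186.64, so AQI = 187.
Sub-indices: NO₂→432, SO₂→89, CO→187. Ranked high→low: 432, 187, 89. Second-highest sub-index = 187.

187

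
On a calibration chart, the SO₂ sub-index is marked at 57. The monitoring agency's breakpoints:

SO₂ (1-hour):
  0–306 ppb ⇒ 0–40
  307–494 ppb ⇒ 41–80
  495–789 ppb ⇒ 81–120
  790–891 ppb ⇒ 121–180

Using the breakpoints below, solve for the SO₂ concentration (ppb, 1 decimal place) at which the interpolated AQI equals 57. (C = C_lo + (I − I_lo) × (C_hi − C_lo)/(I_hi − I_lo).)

383.7

AQI 57 lies in the 41–80 band, which corresponds to 307–494 ppb.
C = 307 + (57−41)×(494−307)/(80−41) = 307 + 16×187/39 ≈ 383.718 ppb → 383.7 ppb to 1 dp.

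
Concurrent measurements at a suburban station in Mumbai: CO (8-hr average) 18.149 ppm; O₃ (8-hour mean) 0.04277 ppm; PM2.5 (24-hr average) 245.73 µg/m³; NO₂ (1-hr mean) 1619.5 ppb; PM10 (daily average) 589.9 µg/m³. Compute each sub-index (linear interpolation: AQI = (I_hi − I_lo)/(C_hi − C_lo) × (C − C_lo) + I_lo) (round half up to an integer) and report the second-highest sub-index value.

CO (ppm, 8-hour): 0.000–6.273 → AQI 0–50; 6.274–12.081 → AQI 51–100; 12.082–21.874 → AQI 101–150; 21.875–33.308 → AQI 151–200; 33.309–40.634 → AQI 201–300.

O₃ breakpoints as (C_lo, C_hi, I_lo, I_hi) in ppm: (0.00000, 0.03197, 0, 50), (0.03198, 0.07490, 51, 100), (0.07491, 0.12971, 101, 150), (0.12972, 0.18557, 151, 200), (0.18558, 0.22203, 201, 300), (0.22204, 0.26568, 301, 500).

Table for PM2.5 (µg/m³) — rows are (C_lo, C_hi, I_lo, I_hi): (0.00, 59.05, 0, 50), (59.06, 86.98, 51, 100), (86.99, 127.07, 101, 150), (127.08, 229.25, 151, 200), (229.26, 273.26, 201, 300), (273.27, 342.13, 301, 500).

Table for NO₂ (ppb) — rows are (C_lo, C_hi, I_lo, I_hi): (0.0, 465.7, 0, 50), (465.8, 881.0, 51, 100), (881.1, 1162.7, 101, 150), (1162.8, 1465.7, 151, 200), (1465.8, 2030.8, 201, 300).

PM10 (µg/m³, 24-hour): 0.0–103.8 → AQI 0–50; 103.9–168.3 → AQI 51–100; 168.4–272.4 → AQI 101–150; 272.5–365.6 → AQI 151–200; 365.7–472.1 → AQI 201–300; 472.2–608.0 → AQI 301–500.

CO: row 12.082–21.874 (AQI 101–150). (150−101)·(18.149−12.082)/(21.874−12.082) + 101 = 49·6.067/9.792 + 101 ≈ 131.36 → 131.
O₃ 0.04277: bracket 0.03198–0.07490 → index 51–100; slope 49/0.04292, offset 0.01079.
AQI = 51 + 49/0.04292·0.01079 ≈ 63.32 ⇒ 63.
PM2.5: 245.73 ∈ [229.26, 273.26] ↔ index [201, 300].
201 + (245.73−229.26)·(300−201)/(273.26−229.26) = 201 + 16.47·99/44.00 ≈ 238.06, so AQI = 238.
NO₂ 1619.5: bracket 1465.8–2030.8 → index 201–300; slope 99/565.0, offset 153.7.
AQI = 201 + 99/565.0·153.7 ≈ 227.93 ⇒ 228.
PM10 589.9: bracket 472.2–608.0 → index 301–500; slope 199/135.8, offset 117.7.
AQI = 301 + 199/135.8·117.7 ≈ 473.48 ⇒ 473.
Sub-indices: CO→131, O₃→63, PM2.5→238, NO₂→228, PM10→473. Ranked high→low: 473, 238, 228, 131, 63. Second-highest sub-index = 238.

238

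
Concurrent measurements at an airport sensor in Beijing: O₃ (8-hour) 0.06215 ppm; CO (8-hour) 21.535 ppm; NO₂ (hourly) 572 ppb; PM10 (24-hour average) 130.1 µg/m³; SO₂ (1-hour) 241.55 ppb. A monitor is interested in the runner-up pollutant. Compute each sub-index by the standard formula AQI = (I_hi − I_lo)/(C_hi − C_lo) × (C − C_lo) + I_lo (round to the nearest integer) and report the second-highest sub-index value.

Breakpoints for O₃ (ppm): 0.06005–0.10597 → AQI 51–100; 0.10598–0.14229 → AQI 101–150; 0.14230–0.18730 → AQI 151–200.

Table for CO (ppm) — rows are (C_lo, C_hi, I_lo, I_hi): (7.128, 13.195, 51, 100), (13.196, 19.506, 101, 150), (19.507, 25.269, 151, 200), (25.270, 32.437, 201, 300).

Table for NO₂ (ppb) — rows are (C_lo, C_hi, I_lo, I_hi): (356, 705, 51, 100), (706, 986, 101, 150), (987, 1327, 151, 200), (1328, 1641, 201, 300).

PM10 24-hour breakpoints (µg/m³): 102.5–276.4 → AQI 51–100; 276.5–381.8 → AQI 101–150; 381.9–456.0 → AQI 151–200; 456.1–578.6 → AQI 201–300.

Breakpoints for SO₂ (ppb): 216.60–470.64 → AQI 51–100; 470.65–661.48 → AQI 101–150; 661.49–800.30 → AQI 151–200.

O₃ 0.06215: bracket 0.06005–0.10597 → index 51–100; slope 49/0.04592, offset 0.00210.
AQI = 51 + 49/0.04592·0.00210 ≈ 53.24 ⇒ 53.
CO: row 19.507–25.269 (AQI 151–200). (200−151)·(21.535−19.507)/(25.269−19.507) + 151 = 49·2.028/5.762 + 151 ≈ 168.25 → 168.
NO₂ 572: bracket 356–705 → index 51–100; slope 49/349, offset 216.
AQI = 51 + 49/349·216 ≈ 81.33 ⇒ 81.
PM10 130.1: bracket 102.5–276.4 → index 51–100; slope 49/173.9, offset 27.6.
AQI = 51 + 49/173.9·27.6 ≈ 58.78 ⇒ 59.
SO₂: row 216.60–470.64 (AQI 51–100). (100−51)·(241.55−216.60)/(470.64−216.60) + 51 = 49·24.95/254.04 + 51 ≈ 55.81 → 56.
Sub-indices: O₃→53, CO→168, NO₂→81, PM10→59, SO₂→56. Ranked high→low: 168, 81, 59, 56, 53. Second-highest sub-index = 81.

81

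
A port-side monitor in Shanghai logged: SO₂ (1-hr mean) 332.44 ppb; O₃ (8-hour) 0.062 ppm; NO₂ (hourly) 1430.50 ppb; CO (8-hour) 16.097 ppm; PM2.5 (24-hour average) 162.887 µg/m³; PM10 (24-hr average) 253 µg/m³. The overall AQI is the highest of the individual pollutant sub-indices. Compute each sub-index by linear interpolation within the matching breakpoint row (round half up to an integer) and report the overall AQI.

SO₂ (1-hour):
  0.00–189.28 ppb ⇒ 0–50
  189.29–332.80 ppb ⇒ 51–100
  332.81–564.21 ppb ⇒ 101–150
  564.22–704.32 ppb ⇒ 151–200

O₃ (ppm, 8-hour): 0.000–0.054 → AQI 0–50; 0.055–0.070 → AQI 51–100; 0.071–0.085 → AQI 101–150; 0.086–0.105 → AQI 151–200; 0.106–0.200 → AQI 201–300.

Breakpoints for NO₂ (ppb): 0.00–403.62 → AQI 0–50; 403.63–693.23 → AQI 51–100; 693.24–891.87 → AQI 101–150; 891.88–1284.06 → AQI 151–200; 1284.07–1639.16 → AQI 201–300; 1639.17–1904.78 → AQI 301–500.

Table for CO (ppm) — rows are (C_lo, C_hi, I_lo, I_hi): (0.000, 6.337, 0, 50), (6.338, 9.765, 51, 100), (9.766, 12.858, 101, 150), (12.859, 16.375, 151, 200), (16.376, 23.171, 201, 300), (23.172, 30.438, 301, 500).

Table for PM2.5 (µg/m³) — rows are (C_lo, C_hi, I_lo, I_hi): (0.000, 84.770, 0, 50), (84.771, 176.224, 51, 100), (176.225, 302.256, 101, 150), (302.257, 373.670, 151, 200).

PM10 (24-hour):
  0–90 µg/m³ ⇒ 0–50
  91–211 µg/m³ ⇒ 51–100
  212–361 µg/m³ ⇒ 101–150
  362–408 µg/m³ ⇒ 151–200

SO₂: 332.44 lies in 189.29–332.80, so I_lo=51, I_hi=100, C_lo=189.29, C_hi=332.80.
(100−51)/(332.80−189.29) × (332.44−189.29) + 51 = 49/143.51 × 143.15 + 51 ≈ 99.88 → 100.
O₃: 0.062 lies in 0.055–0.070, so I_lo=51, I_hi=100, C_lo=0.055, C_hi=0.070.
(100−51)/(0.070−0.055) × (0.062−0.055) + 51 = 49/0.015 × 0.007 + 51 ≈ 73.87 → 74.
NO₂: 1430.50 lies in 1284.07–1639.16, so I_lo=201, I_hi=300, C_lo=1284.07, C_hi=1639.16.
(300−201)/(1639.16−1284.07) × (1430.50−1284.07) + 201 = 99/355.09 × 146.43 + 201 ≈ 241.83 → 242.
CO 16.097: bracket 12.859–16.375 → index 151–200; slope 49/3.516, offset 3.238.
AQI = 151 + 49/3.516·3.238 ≈ 196.13 ⇒ 196.
PM2.5: 162.887 ∈ [84.771, 176.224] ↔ index [51, 100].
51 + (162.887−84.771)·(100−51)/(176.224−84.771) = 51 + 78.116·49/91.453 ≈ 92.85, so AQI = 93.
PM10: 253 ∈ [212, 361] ↔ index [101, 150].
101 + (253−212)·(150−101)/(361−212) = 101 + 41·49/149 ≈ 114.48, so AQI = 114.
Sub-indices: SO₂→100, O₃→74, NO₂→242, CO→196, PM2.5→93, PM10→114. Overall AQI = max = 242; dominant pollutant is NO₂.

242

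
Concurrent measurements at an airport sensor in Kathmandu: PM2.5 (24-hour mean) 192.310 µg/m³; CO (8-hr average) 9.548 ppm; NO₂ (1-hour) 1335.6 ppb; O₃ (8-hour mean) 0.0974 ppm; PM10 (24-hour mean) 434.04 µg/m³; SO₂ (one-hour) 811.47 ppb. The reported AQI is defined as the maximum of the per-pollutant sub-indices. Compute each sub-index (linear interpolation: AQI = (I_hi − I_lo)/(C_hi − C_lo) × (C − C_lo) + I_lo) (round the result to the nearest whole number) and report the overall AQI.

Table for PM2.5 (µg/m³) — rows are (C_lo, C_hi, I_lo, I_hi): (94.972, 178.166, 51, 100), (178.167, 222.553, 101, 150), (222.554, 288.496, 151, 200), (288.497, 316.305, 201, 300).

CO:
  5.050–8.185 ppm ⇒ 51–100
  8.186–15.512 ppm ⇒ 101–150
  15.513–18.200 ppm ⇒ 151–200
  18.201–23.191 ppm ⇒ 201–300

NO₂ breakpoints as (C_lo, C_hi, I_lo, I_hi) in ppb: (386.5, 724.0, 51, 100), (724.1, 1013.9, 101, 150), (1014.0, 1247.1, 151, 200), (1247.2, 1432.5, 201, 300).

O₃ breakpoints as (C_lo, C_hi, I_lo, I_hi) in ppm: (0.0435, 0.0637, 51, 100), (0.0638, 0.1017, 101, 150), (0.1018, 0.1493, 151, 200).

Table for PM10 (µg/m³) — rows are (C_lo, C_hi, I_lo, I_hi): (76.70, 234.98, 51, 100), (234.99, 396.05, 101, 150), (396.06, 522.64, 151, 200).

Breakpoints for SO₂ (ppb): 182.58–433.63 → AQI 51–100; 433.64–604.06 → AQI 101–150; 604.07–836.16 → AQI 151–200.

PM2.5: 192.310 ∈ [178.167, 222.553] ↔ index [101, 150].
101 + (192.310−178.167)·(150−101)/(222.553−178.167) = 101 + 14.143·49/44.386 ≈ 116.61, so AQI = 117.
CO: 9.548 lies in 8.186–15.512, so I_lo=101, I_hi=150, C_lo=8.186, C_hi=15.512.
(150−101)/(15.512−8.186) × (9.548−8.186) + 101 = 49/7.326 × 1.362 + 101 ≈ 110.11 → 110.
NO₂ 1335.6: bracket 1247.2–1432.5 → index 201–300; slope 99/185.3, offset 88.4.
AQI = 201 + 99/185.3·88.4 ≈ 248.23 ⇒ 248.
O₃ 0.0974: bracket 0.0638–0.1017 → index 101–150; slope 49/0.0379, offset 0.0336.
AQI = 101 + 49/0.0379·0.0336 ≈ 144.44 ⇒ 144.
PM10: 434.04 lies in 396.06–522.64, so I_lo=151, I_hi=200, C_lo=396.06, C_hi=522.64.
(200−151)/(522.64−396.06) × (434.04−396.06) + 151 = 49/126.58 × 37.98 + 151 ≈ 165.70 → 166.
SO₂ 811.47: bracket 604.07–836.16 → index 151–200; slope 49/232.09, offset 207.40.
AQI = 151 + 49/232.09·207.40 ≈ 194.79 ⇒ 195.
Sub-indices: PM2.5→117, CO→110, NO₂→248, O₃→144, PM10→166, SO₂→195. Overall AQI = max = 248; dominant pollutant is NO₂.

248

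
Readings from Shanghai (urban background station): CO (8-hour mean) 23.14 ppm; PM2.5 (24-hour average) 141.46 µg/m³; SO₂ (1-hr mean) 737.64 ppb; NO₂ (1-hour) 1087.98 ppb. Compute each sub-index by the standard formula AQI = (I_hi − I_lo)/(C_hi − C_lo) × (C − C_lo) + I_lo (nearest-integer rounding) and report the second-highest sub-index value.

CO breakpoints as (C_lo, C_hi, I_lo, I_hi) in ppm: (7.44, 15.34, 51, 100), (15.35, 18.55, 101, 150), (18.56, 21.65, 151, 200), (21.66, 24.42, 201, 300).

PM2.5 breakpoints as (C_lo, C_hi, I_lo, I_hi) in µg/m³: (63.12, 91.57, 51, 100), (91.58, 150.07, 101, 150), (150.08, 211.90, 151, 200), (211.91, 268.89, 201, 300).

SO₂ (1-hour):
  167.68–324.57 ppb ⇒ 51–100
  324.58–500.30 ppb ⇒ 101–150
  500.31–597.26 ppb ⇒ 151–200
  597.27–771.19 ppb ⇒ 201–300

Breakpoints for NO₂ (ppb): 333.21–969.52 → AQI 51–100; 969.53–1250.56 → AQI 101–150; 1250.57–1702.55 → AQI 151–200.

CO: 23.14 ∈ [21.66, 24.42] ↔ index [201, 300].
201 + (23.14−21.66)·(300−201)/(24.42−21.66) = 201 + 1.48·99/2.76 ≈ 254.09, so AQI = 254.
PM2.5: 141.46 lies in 91.58–150.07, so I_lo=101, I_hi=150, C_lo=91.58, C_hi=150.07.
(150−101)/(150.07−91.58) × (141.46−91.58) + 101 = 49/58.49 × 49.88 + 101 ≈ 142.79 → 143.
SO₂ 737.64: bracket 597.27–771.19 → index 201–300; slope 99/173.92, offset 140.37.
AQI = 201 + 99/173.92·140.37 ≈ 280.90 ⇒ 281.
NO₂: 1087.98 lies in 969.53–1250.56, so I_lo=101, I_hi=150, C_lo=969.53, C_hi=1250.56.
(150−101)/(1250.56−969.53) × (1087.98−969.53) + 101 = 49/281.03 × 118.45 + 101 ≈ 121.65 → 122.
Sub-indices: CO→254, PM2.5→143, SO₂→281, NO₂→122. Ranked high→low: 281, 254, 143, 122. Second-highest sub-index = 254.

254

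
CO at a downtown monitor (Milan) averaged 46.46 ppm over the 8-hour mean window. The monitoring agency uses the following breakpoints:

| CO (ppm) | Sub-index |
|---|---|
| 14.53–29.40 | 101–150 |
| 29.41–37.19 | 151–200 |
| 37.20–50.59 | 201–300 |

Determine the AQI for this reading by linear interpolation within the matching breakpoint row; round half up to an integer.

269

CO: 46.46 lies in 37.20–50.59, so I_lo=201, I_hi=300, C_lo=37.20, C_hi=50.59.
(300−201)/(50.59−37.20) × (46.46−37.20) + 201 = 99/13.39 × 9.26 + 201 ≈ 269.46 → 269.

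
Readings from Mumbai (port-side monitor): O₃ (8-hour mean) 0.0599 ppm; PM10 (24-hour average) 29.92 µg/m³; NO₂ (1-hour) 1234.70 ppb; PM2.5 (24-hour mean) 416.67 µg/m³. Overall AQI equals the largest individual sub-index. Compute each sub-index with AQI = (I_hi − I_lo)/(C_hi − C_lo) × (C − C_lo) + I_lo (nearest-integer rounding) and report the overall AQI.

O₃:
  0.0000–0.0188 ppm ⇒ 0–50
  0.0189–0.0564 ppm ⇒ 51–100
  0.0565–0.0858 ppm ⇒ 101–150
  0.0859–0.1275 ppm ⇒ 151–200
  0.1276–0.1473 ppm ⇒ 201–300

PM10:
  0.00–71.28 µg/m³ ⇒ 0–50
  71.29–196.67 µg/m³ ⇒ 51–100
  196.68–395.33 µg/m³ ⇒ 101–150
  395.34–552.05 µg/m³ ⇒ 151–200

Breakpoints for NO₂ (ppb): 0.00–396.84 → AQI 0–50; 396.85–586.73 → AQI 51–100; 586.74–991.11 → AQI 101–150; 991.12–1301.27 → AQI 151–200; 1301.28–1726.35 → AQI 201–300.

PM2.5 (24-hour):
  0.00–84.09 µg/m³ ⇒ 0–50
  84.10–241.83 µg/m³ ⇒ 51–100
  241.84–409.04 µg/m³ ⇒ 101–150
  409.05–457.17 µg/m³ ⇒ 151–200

O₃ 0.0599: bracket 0.0565–0.0858 → index 101–150; slope 49/0.0293, offset 0.0034.
AQI = 101 + 49/0.0293·0.0034 ≈ 106.69 ⇒ 107.
PM10: 29.92 ∈ [0.00, 71.28] ↔ index [0, 50].
0 + (29.92−0.00)·(50−0)/(71.28−0.00) = 0 + 29.92·50/71.28 ≈ 20.99, so AQI = 21.
NO₂: 1234.70 ∈ [991.12, 1301.27] ↔ index [151, 200].
151 + (1234.70−991.12)·(200−151)/(1301.27−991.12) = 151 + 243.58·49/310.15 ≈ 189.48, so AQI = 189.
PM2.5 416.67: bracket 409.05–457.17 → index 151–200; slope 49/48.12, offset 7.62.
AQI = 151 + 49/48.12·7.62 ≈ 158.76 ⇒ 159.
Sub-indices: O₃→107, PM10→21, NO₂→189, PM2.5→159. Overall AQI = max = 189; dominant pollutant is NO₂.

189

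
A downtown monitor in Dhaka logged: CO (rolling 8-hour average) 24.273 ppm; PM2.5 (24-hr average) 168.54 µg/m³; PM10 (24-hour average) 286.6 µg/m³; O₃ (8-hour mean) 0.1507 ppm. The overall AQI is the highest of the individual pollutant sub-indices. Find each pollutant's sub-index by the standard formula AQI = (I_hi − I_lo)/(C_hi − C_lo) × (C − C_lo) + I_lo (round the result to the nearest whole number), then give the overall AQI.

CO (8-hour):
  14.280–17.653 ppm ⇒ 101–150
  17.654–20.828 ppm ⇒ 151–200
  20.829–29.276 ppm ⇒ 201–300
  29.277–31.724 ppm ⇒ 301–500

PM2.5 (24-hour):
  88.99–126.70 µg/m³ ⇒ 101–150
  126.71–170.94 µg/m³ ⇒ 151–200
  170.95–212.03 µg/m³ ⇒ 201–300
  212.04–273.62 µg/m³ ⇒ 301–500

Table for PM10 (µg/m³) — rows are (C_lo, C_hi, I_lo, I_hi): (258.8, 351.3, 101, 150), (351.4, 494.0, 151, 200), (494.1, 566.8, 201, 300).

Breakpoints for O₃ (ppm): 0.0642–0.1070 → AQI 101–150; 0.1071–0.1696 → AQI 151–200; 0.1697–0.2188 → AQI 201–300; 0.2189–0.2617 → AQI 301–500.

CO: 24.273 ∈ [20.829, 29.276] ↔ index [201, 300].
201 + (24.273−20.829)·(300−201)/(29.276−20.829) = 201 + 3.444·99/8.447 ≈ 241.36, so AQI = 241.
PM2.5 168.54: bracket 126.71–170.94 → index 151–200; slope 49/44.23, offset 41.83.
AQI = 151 + 49/44.23·41.83 ≈ 197.34 ⇒ 197.
PM10 286.6: bracket 258.8–351.3 → index 101–150; slope 49/92.5, offset 27.8.
AQI = 101 + 49/92.5·27.8 ≈ 115.73 ⇒ 116.
O₃: 0.1507 ∈ [0.1071, 0.1696] ↔ index [151, 200].
151 + (0.1507−0.1071)·(200−151)/(0.1696−0.1071) = 151 + 0.0436·49/0.0625 ≈ 185.18, so AQI = 185.
Sub-indices: CO→241, PM2.5→197, PM10→116, O₃→185. Overall AQI = max = 241; dominant pollutant is CO.
AQI 241: Very Unhealthy.

241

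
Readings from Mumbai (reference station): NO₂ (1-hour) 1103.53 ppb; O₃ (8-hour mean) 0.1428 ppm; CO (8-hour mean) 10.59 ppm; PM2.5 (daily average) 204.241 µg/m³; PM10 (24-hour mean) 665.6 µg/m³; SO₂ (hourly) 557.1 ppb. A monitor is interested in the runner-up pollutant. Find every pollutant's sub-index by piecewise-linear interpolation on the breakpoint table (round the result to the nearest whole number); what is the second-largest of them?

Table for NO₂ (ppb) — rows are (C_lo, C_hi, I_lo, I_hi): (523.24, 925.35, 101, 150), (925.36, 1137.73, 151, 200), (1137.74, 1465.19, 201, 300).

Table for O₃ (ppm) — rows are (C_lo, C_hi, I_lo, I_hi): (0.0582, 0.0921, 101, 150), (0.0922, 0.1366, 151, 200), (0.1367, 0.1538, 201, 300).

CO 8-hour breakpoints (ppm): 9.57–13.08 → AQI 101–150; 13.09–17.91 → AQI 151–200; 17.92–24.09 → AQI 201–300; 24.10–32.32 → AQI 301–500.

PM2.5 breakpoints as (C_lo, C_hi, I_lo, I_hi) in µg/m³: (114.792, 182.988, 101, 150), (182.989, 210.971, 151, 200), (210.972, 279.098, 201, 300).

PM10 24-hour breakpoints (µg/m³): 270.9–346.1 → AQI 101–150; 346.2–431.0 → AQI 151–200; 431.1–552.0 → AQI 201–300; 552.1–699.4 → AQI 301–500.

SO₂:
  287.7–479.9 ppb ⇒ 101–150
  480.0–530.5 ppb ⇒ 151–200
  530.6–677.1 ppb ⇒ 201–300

NO₂: row 925.36–1137.73 (AQI 151–200). (200−151)·(1103.53−925.36)/(1137.73−925.36) + 151 = 49·178.17/212.37 + 151 ≈ 192.11 → 192.
O₃: 0.1428 ∈ [0.1367, 0.1538] ↔ index [201, 300].
201 + (0.1428−0.1367)·(300−201)/(0.1538−0.1367) = 201 + 0.0061·99/0.0171 ≈ 236.32, so AQI = 236.
CO: 10.59 lies in 9.57–13.08, so I_lo=101, I_hi=150, C_lo=9.57, C_hi=13.08.
(150−101)/(13.08−9.57) × (10.59−9.57) + 101 = 49/3.51 × 1.02 + 101 ≈ 115.24 → 115.
PM2.5: 204.241 ∈ [182.989, 210.971] ↔ index [151, 200].
151 + (204.241−182.989)·(200−151)/(210.971−182.989) = 151 + 21.252·49/27.982 ≈ 188.21, so AQI = 188.
PM10 665.6: bracket 552.1–699.4 → index 301–500; slope 199/147.3, offset 113.5.
AQI = 301 + 199/147.3·113.5 ≈ 454.34 ⇒ 454.
SO₂ 557.1: bracket 530.6–677.1 → index 201–300; slope 99/146.5, offset 26.5.
AQI = 201 + 99/146.5·26.5 ≈ 218.91 ⇒ 219.
Sub-indices: NO₂→192, O₃→236, CO→115, PM2.5→188, PM10→454, SO₂→219. Ranked high→low: 454, 236, 219, 192, 188, 115. Second-highest sub-index = 236.

236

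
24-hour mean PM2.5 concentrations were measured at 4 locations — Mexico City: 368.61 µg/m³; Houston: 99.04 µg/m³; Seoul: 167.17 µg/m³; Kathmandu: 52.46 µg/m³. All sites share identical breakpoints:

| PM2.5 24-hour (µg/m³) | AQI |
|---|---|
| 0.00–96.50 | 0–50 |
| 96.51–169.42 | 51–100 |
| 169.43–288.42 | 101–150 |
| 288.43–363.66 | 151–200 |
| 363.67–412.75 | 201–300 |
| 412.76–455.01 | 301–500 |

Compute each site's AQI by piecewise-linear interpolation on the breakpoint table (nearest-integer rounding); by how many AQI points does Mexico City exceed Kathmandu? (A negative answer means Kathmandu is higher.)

Mexico City: 368.61 lies in 363.67–412.75, so I_lo=201, I_hi=300, C_lo=363.67, C_hi=412.75.
(300−201)/(412.75−363.67) × (368.61−363.67) + 201 = 99/49.08 × 4.94 + 201 ≈ 210.96 → 211.
Houston 99.04: bracket 96.51–169.42 → index 51–100; slope 49/72.91, offset 2.53.
AQI = 51 + 49/72.91·2.53 ≈ 52.70 ⇒ 53.
Seoul: row 96.51–169.42 (AQI 51–100). (100−51)·(167.17−96.51)/(169.42−96.51) + 51 = 49·70.66/72.91 + 51 ≈ 98.49 → 98.
Kathmandu: 52.46 ∈ [0.00, 96.50] ↔ index [0, 50].
0 + (52.46−0.00)·(50−0)/(96.50−0.00) = 0 + 52.46·50/96.50 ≈ 27.18, so AQI = 27.
AQIs: Mexico City=211, Houston=53, Seoul=98, Kathmandu=27. Mexico City (211) − Kathmandu (27) = 184.

184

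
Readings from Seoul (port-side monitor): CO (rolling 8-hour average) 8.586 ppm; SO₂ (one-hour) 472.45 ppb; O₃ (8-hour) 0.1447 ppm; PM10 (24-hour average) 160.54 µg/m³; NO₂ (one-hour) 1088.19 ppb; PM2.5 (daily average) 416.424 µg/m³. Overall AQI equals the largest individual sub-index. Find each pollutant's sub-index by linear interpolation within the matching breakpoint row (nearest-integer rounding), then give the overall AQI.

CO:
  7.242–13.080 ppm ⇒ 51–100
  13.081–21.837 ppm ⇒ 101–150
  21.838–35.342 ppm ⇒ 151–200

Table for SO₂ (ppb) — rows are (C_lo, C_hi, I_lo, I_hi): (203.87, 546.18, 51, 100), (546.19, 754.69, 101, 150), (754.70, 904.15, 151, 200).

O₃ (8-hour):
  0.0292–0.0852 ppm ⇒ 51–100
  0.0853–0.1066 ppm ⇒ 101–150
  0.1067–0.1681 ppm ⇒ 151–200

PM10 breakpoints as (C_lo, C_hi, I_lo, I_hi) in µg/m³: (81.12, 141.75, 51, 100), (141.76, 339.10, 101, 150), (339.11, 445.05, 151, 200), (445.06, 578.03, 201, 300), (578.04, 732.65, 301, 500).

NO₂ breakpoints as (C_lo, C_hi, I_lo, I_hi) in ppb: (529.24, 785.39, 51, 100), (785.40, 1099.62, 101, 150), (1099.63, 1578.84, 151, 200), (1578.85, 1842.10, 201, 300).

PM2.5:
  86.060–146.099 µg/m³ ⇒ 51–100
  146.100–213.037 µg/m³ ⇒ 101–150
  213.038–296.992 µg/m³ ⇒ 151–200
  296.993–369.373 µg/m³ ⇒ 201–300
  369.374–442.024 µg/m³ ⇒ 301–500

430

CO: 8.586 ∈ [7.242, 13.080] ↔ index [51, 100].
51 + (8.586−7.242)·(100−51)/(13.080−7.242) = 51 + 1.344·49/5.838 ≈ 62.28, so AQI = 62.
SO₂: row 203.87–546.18 (AQI 51–100). (100−51)·(472.45−203.87)/(546.18−203.87) + 51 = 49·268.58/342.31 + 51 ≈ 89.45 → 89.
O₃ 0.1447: bracket 0.1067–0.1681 → index 151–200; slope 49/0.0614, offset 0.0380.
AQI = 151 + 49/0.0614·0.0380 ≈ 181.33 ⇒ 181.
PM10: row 141.76–339.10 (AQI 101–150). (150−101)·(160.54−141.76)/(339.10−141.76) + 101 = 49·18.78/197.34 + 101 ≈ 105.66 → 106.
NO₂: row 785.40–1099.62 (AQI 101–150). (150−101)·(1088.19−785.40)/(1099.62−785.40) + 101 = 49·302.79/314.22 + 101 ≈ 148.22 → 148.
PM2.5 416.424: bracket 369.374–442.024 → index 301–500; slope 199/72.650, offset 47.050.
AQI = 301 + 199/72.650·47.050 ≈ 429.88 ⇒ 430.
Sub-indices: CO→62, SO₂→89, O₃→181, PM10→106, NO₂→148, PM2.5→430. Overall AQI = max = 430; dominant pollutant is PM2.5.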